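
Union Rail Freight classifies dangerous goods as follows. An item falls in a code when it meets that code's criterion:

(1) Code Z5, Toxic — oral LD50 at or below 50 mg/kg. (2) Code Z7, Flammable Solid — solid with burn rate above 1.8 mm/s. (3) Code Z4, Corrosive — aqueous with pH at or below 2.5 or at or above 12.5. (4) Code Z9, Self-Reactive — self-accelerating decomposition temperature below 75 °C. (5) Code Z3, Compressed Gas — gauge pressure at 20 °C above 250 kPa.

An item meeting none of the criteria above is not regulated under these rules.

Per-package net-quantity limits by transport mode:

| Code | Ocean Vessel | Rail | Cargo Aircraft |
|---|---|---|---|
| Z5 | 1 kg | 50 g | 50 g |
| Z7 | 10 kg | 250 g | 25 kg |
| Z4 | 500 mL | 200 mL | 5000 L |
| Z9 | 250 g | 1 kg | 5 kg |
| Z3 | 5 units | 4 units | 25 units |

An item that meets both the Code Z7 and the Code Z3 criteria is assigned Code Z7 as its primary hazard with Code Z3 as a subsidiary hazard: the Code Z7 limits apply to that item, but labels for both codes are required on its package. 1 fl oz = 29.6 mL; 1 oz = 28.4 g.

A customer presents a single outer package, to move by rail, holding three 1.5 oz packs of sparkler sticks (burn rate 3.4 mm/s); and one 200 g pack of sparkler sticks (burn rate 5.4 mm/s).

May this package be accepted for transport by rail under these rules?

No

With burn rate 3.4 mm/s (> 1.8 mm/s), the sparkler sticks fall in Code Z7.
The sparkler sticks have burn rate 5.4 mm/s, which is > 1.8 mm/s, so they are Code Z7 (Flammable Solid).
Code Z7 net quantity: (three 1.5 oz packs = 127.8 g) + 200 g = 327.8 g.
327.8 g > 250 g (rail limit, Code Z7) — over the limit.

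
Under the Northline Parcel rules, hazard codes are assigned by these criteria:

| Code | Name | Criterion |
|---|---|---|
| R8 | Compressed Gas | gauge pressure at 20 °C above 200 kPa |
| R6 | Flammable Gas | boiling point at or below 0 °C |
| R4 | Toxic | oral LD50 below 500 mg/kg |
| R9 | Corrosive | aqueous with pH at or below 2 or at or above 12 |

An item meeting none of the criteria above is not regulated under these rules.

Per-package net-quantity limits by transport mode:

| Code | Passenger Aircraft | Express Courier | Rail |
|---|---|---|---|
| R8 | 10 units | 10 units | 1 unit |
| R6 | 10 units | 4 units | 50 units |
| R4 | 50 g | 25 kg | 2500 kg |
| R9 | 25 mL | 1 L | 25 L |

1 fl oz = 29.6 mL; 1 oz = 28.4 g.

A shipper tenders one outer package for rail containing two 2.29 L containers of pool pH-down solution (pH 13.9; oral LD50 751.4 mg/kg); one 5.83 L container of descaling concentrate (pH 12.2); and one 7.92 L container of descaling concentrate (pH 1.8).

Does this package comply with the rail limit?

Yes

pH 13.9 meets the Code R9 criterion (Corrosive), so the pool pH-down solution is Code R9.
pH 12.2 meets the Code R9 criterion (Corrosive), so the descaling concentrate is Code R9.
With pH 1.8 (≤ 2), the descaling concentrate falls in Code R9.
Total Code R9: (two 2.29 L containers = 4.58 L) + 5.83 L + 7.92 L = 18.33 L.
18.33 L ≤ 25 L (rail limit, Code R9) — within limit.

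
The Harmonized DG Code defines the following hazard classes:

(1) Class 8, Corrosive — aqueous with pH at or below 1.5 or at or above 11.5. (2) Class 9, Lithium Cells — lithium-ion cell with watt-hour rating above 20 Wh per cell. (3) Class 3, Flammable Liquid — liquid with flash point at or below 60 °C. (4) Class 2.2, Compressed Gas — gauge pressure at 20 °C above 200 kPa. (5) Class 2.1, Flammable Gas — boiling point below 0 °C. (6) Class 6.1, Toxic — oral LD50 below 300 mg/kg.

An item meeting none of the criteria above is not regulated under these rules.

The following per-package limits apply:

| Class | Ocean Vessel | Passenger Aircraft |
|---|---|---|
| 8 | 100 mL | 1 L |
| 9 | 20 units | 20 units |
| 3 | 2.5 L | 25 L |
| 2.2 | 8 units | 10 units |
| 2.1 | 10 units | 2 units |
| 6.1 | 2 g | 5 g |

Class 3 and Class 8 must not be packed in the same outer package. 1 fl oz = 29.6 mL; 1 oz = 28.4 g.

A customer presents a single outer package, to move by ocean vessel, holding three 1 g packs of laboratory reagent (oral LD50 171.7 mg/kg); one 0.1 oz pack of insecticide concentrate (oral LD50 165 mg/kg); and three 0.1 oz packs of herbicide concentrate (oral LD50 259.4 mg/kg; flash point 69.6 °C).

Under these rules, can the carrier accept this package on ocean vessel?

No

Laboratory reagent: oral LD50 171.7 mg/kg < 300 mg/kg → Class 6.1 (Toxic).
Oral LD50 165 mg/kg meets the Class 6.1 criterion (Toxic), so the insecticide concentrate is Class 6.1.
Herbicide concentrate: oral LD50 259.4 mg/kg < 300 mg/kg → Class 6.1 (Toxic).
Class 6.1 net quantity: (three 1 g packs = 3 g) + (one 0.1 oz pack = 2.84 g) + (three 0.1 oz packs = 8.52 g) = 14.36 g.
14.36 g > 2 g (ocean vessel limit, Class 6.1) — over the limit.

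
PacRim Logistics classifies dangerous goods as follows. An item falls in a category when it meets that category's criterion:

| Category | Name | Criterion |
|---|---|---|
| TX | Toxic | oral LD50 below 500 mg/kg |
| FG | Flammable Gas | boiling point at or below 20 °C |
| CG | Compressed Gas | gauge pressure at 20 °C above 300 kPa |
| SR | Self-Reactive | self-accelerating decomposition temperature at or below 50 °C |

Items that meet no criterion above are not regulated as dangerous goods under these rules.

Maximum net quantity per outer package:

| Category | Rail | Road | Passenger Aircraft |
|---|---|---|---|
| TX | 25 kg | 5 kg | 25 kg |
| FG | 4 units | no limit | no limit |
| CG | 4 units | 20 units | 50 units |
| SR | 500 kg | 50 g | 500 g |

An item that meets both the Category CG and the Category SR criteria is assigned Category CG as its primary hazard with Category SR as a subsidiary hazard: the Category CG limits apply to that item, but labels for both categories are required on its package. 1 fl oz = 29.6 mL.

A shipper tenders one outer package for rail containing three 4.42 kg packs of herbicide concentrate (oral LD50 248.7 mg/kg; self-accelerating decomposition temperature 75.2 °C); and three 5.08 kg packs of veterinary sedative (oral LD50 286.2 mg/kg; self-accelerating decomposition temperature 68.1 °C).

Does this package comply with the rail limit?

No

With oral LD50 248.7 mg/kg (< 500 mg/kg), the herbicide concentrate falls in Category TX.
Oral LD50 286.2 mg/kg meets the Category TX criterion (Toxic), so the veterinary sedative is Category TX.
Category TX net quantity: (three 4.42 kg packs = 13.26 kg) + (three 5.08 kg packs = 15.24 kg) = 28.5 kg.
28.5 kg > 25 kg (rail limit, Category TX) — over the limit.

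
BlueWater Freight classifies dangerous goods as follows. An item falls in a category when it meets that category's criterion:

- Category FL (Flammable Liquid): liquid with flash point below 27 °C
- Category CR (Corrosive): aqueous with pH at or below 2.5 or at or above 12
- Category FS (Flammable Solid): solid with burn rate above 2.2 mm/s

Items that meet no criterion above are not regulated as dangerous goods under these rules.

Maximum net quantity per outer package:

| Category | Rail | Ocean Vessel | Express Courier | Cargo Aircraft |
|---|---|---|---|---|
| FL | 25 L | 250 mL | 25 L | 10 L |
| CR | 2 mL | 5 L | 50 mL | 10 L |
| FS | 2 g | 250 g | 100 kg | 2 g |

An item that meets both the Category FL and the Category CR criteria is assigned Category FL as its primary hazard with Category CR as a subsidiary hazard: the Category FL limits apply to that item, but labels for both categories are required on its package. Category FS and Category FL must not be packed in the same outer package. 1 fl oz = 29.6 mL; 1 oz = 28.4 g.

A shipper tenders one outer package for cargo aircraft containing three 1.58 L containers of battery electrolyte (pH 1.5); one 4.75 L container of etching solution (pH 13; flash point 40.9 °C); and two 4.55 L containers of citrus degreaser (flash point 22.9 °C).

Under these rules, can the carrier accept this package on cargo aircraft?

pH 1.5 meets the Category CR criterion (Corrosive), so the battery electrolyte is Category CR.
With pH 13 (≥ 12), the etching solution falls in Category CR.
The citrus degreaser has flash point 22.9 °C, which is < 27 °C, so it is Category FL (Flammable Liquid).
Category CR net quantity: (three 1.58 L containers = 4.74 L) + 4.75 L = 9.49 L.
9.49 L ≤ 10 L (cargo aircraft limit, Category CR) — within limit.
Category FL quantity: two 4.55 L containers = 9.1 L.
9.1 L is within the cargo aircraft limit of 10 L for Category FL.
The segregation rule (Category FS with Category FL) does not apply to Category CR with Category FL.
Every hazard category is within its cargo aircraft limit and no segregation rule is violated.

Yes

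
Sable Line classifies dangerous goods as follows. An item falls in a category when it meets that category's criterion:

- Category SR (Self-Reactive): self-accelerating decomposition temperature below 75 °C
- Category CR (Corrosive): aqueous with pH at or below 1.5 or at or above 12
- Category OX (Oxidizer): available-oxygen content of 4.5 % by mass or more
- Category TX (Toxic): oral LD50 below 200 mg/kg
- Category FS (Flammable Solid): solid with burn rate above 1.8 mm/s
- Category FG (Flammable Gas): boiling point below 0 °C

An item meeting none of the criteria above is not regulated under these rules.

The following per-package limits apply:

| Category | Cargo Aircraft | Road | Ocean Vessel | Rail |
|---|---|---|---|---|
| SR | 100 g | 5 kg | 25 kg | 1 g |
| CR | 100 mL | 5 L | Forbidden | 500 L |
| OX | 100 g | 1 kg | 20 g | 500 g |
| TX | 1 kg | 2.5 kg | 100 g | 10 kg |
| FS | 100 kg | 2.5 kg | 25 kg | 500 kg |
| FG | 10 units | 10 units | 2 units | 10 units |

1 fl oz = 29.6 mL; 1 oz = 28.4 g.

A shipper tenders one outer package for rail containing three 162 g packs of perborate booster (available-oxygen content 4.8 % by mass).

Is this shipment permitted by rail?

Perborate booster: available-oxygen content 4.8 % by mass ≥ 4.5 % by mass → Category OX (Oxidizer).
Category OX quantity: three 162 g packs = 486 g.
486 g ≤ 500 g (rail limit, Category OX) — within limit.

Yes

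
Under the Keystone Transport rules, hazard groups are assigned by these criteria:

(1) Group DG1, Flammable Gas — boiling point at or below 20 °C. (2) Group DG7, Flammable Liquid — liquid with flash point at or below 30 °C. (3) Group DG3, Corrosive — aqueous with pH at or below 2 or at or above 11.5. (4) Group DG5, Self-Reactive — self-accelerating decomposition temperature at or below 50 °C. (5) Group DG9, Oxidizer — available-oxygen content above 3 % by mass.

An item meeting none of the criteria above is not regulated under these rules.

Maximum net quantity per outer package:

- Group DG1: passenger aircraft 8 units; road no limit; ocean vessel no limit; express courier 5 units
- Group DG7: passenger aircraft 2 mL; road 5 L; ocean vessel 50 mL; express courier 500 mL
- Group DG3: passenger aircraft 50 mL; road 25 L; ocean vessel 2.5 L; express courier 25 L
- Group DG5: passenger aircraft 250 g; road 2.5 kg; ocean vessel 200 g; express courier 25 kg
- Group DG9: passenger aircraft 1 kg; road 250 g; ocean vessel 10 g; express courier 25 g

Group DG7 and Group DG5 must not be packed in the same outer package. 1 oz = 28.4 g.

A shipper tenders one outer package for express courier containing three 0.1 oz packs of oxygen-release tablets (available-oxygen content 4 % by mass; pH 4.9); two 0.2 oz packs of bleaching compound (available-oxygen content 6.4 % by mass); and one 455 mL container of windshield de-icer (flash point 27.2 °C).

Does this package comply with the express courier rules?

Available-oxygen content 4 % by mass meets the Group DG9 criterion (Oxidizer), so the oxygen-release tablets are Group DG9.
With available-oxygen content 6.4 % by mass (> 3 % by mass), the bleaching compound falls in Group DG9.
The windshield de-icer has flash point 27.2 °C, which is ≤ 30 °C, so it is Group DG7 (Flammable Liquid).
Group DG7 quantity: 455 mL.
455 mL is within the express courier limit of 500 mL for Group DG7.
Group DG9 net quantity: (three 0.1 oz packs = 8.52 g) + (two 0.2 oz packs = 11.36 g) = 19.88 g.
19.88 g is within the express courier limit of 25 g for Group DG9.
The segregation rule (Group DG7 with Group DG5) does not apply to Group DG7 with Group DG9.
Every hazard group is within its express courier limit and no segregation rule is violated.

Yes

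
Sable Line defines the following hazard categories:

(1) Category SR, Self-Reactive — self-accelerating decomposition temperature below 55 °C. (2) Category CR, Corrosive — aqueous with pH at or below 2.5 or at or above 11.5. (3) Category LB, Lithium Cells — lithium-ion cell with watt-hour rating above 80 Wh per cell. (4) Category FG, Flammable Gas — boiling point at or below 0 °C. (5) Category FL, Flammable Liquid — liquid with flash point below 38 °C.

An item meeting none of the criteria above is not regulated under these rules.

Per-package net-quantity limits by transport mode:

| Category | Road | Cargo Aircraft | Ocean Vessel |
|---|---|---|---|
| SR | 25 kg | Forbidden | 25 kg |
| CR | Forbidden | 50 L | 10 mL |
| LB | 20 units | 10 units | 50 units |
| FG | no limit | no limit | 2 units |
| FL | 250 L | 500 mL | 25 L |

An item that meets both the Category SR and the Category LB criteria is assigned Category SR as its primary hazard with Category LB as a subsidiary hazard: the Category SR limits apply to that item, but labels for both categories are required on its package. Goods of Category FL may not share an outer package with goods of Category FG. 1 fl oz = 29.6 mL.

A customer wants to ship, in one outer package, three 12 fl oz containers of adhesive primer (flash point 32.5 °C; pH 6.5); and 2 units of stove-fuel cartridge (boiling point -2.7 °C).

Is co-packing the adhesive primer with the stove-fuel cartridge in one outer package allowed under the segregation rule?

The adhesive primer has flash point 32.5 °C, which is < 38 °C, so it is Category FL (Flammable Liquid).
Stove-fuel cartridge: boiling point -2.7 °C ≤ 0 °C → Category FG (Flammable Gas).
Category FL and Category FG may not share an outer package.

No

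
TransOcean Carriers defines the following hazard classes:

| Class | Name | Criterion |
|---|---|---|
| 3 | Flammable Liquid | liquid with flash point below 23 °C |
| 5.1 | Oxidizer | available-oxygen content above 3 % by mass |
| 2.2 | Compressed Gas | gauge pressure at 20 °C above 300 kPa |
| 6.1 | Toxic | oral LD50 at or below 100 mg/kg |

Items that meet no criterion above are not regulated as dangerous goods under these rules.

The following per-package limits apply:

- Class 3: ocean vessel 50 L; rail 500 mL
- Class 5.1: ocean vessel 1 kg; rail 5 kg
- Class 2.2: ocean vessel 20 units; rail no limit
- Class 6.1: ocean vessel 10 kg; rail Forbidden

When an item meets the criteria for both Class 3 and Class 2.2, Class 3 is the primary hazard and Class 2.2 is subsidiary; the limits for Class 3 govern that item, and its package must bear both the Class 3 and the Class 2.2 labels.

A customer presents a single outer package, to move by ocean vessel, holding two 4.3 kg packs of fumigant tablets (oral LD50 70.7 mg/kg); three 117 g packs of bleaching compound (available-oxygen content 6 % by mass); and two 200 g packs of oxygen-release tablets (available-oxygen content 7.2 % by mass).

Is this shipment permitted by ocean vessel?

The fumigant tablets have oral LD50 70.7 mg/kg, which is ≤ 100 mg/kg, so they are Class 6.1 (Toxic).
The bleaching compound has available-oxygen content 6 % by mass, which is > 3 % by mass, so it is Class 5.1 (Oxidizer).
Oxygen-release tablets: available-oxygen content 7.2 % by mass > 3 % by mass → Class 5.1 (Oxidizer).
Class 5.1 net quantity: (three 117 g packs = 351 g) + (two 200 g packs = 400 g) = 751 g.
751 g ≤ 1 kg (ocean vessel limit, Class 5.1) — within limit.
Class 6.1 quantity: two 4.3 kg packs = 8.6 kg.
8.6 kg is within the ocean vessel limit of 10 kg for Class 6.1.
Every hazard class is within its ocean vessel limit and no segregation rule is violated.

Yes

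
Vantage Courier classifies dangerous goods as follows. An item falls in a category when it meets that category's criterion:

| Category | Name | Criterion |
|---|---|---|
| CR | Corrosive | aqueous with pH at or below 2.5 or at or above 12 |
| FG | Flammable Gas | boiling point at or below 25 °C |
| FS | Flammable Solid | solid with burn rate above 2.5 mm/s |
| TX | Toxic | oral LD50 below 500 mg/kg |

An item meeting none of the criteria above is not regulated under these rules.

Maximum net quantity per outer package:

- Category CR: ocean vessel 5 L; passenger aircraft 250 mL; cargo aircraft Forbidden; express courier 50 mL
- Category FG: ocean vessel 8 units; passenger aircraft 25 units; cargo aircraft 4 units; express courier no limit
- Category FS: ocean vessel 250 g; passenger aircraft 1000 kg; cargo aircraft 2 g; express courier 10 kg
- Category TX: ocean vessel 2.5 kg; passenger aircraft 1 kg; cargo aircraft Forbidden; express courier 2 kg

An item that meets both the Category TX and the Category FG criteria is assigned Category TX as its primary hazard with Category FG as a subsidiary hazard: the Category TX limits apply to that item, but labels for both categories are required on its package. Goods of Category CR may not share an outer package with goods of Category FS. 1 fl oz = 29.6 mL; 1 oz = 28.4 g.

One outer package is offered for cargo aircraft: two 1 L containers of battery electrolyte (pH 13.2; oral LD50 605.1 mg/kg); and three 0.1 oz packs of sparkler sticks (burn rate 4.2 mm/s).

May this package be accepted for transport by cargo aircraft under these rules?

The battery electrolyte has pH 13.2, which is ≥ 12, so it is Category CR (Corrosive).
With burn rate 4.2 mm/s (> 2.5 mm/s), the sparkler sticks fall in Category FS.
Category CR quantity: two 1 L containers = 2 L.
By cargo aircraft, Category CR is Forbidden regardless of quantity.
Category FS quantity: three 0.1 oz packs = 8.52 g.
That exceeds the Category FS cargo aircraft limit of 2 g.
Category CR and Category FS may not share an outer package.

No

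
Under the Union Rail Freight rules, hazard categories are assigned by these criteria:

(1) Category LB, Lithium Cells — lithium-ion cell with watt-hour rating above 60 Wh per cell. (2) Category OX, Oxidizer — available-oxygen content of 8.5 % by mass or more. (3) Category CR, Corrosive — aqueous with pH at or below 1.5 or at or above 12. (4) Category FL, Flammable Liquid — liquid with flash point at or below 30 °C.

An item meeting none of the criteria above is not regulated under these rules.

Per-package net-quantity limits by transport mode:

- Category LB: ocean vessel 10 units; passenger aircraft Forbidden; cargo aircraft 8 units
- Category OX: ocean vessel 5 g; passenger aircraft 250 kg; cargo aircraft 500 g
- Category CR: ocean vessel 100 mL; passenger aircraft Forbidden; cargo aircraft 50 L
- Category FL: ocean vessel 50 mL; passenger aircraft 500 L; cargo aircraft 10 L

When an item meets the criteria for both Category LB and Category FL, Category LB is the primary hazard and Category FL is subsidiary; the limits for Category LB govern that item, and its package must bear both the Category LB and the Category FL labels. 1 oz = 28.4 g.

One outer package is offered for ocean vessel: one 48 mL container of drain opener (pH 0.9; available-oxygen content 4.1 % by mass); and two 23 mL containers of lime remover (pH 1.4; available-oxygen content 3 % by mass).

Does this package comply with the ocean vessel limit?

Yes

With pH 0.9 (≤ 1.5), the drain opener falls in Category CR.
Lime remover: pH 1.4 ≤ 1.5 → Category CR (Corrosive).
Category CR net quantity: 48 mL + (two 23 mL containers = 46 mL) = 94 mL.
That is within the Category CR ocean vessel limit of 100 mL.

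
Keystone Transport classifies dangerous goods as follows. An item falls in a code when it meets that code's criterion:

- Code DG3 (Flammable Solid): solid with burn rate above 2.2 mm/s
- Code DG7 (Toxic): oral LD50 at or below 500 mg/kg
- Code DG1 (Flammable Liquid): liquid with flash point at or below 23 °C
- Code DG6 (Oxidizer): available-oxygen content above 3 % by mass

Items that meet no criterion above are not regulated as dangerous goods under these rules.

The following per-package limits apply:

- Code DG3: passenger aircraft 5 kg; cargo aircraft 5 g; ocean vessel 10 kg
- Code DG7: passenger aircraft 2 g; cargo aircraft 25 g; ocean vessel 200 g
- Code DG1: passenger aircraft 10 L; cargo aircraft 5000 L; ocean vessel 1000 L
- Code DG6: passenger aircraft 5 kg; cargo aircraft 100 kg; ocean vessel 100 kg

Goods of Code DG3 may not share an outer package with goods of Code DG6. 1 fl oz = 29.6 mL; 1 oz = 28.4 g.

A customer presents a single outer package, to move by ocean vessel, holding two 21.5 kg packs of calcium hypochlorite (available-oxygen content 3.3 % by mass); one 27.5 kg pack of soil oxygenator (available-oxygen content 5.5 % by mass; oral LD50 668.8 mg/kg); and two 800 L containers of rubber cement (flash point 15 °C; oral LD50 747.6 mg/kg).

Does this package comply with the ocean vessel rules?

No

Available-oxygen content 3.3 % by mass meets the Code DG6 criterion (Oxidizer), so the calcium hypochlorite is Code DG6.
Available-oxygen content 5.5 % by mass meets the Code DG6 criterion (Oxidizer), so the soil oxygenator is Code DG6.
Flash point 15 °C meets the Code DG1 criterion (Flammable Liquid), so the rubber cement is Code DG1.
Code DG1 quantity: two 800 L containers = 1600 L.
1600 L exceeds the ocean vessel limit of 1000 L for Code DG1.
Total Code DG6: (two 21.5 kg packs = 43 kg) + 27.5 kg = 70.5 kg.
That is within the Code DG6 ocean vessel limit of 100 kg.
The segregation rule (Code DG3 with Code DG6) does not apply to Code DG1 with Code DG6.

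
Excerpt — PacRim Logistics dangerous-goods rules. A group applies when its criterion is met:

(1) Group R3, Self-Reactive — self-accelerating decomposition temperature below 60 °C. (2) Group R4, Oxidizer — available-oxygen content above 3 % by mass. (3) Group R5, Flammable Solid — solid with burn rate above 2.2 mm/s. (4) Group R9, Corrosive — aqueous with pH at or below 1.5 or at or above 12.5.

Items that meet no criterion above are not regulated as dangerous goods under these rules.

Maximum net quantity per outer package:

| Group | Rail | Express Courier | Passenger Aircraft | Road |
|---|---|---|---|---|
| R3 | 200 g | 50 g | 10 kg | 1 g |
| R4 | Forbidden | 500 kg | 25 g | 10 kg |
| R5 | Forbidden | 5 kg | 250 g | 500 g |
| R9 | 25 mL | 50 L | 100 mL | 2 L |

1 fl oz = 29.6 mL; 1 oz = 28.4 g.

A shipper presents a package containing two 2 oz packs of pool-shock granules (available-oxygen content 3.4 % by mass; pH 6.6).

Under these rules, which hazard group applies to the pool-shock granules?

Available-oxygen content 3.4 % by mass meets the Group R4 criterion (Oxidizer), so the pool-shock granules are Group R4.

Group R4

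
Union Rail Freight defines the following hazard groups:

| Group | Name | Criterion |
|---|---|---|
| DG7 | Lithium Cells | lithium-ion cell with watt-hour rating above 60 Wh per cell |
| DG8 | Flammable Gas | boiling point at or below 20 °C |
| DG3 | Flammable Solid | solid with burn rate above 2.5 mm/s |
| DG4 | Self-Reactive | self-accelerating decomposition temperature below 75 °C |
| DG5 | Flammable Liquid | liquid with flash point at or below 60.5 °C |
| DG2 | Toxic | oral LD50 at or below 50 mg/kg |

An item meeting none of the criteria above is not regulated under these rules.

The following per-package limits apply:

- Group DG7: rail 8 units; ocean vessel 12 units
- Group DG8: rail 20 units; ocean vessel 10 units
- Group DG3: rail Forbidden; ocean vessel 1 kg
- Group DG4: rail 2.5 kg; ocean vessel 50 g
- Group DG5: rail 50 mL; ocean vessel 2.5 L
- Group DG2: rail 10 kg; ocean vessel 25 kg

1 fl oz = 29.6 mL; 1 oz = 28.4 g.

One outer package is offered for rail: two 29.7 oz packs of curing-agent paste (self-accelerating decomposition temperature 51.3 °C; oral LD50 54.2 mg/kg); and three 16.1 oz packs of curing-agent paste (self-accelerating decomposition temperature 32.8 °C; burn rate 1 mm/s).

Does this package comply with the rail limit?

The curing-agent paste has self-accelerating decomposition temperature 51.3 °C, which is < 75 °C, so it is Group DG4 (Self-Reactive).
With self-accelerating decomposition temperature 32.8 °C (< 75 °C), the curing-agent paste falls in Group DG4.
Total Group DG4: (two 29.7 oz packs = 1686.96 g) + (three 16.1 oz packs = 1371.72 g) = 3058.68 g.
3058.68 g > 2.5 kg (rail limit, Group DG4) — over the limit.

No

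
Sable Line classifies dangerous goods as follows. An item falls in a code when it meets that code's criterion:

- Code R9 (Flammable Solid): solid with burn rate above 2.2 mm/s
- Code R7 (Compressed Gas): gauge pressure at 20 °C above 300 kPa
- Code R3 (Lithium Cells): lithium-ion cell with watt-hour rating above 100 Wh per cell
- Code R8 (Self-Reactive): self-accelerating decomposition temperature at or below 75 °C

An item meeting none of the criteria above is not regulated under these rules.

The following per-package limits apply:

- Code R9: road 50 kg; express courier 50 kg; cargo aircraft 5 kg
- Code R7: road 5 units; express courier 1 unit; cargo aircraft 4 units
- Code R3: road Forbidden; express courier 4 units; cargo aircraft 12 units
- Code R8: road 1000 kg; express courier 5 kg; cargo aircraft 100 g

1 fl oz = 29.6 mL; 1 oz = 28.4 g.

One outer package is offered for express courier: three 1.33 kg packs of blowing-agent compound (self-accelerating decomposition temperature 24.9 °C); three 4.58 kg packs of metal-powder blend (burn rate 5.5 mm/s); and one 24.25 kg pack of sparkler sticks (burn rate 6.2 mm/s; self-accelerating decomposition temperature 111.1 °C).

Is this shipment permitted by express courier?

The blowing-agent compound has self-accelerating decomposition temperature 24.9 °C, which is ≤ 75 °C, so it is Code R8 (Self-Reactive).
The metal-powder blend has burn rate 5.5 mm/s, which is > 2.2 mm/s, so it is Code R9 (Flammable Solid).
Sparkler sticks: burn rate 6.2 mm/s > 2.2 mm/s → Code R9 (Flammable Solid).
Code R9 net quantity: (three 4.58 kg packs = 13.74 kg) + 24.25 kg = 37.99 kg.
37.99 kg is within the express courier limit of 50 kg for Code R9.
Code R8 quantity: three 1.33 kg packs = 3.99 kg.
3.99 kg is within the express courier limit of 5 kg for Code R8.
Every hazard code is within its express courier limit and no segregation rule is violated.

Yes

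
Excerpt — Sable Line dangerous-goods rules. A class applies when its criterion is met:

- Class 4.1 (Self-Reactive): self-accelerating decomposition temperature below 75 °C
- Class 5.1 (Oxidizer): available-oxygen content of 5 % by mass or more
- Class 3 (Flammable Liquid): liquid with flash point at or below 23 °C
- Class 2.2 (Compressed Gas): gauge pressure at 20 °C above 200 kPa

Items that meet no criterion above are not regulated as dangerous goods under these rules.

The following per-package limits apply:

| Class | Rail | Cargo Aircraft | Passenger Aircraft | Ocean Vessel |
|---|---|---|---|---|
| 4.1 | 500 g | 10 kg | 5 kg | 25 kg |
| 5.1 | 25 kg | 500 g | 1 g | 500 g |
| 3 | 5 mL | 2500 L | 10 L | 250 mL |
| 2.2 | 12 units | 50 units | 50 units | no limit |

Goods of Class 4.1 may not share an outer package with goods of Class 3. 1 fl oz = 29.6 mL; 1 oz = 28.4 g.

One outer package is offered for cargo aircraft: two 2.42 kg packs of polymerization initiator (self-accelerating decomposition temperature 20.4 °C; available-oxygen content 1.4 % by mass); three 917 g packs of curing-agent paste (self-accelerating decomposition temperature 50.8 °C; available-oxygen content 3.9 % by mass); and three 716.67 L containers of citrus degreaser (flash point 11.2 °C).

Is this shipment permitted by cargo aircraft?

No

Polymerization initiator: self-accelerating decomposition temperature 20.4 °C < 75 °C → Class 4.1 (Self-Reactive).
With self-accelerating decomposition temperature 50.8 °C (< 75 °C), the curing-agent paste falls in Class 4.1.
Citrus degreaser: flash point 11.2 °C ≤ 23 °C → Class 3 (Flammable Liquid).
Class 4.1 net quantity: (two 2.42 kg packs = 4.84 kg) + (three 917 g packs = 2.751 kg) = 7.591 kg.
That is within the Class 4.1 cargo aircraft limit of 10 kg.
Class 3 quantity: three 716.67 L containers = 2150.01 L.
2150.01 L is within the cargo aircraft limit of 2500 L for Class 3.
Class 4.1 and Class 3 may not share an outer package.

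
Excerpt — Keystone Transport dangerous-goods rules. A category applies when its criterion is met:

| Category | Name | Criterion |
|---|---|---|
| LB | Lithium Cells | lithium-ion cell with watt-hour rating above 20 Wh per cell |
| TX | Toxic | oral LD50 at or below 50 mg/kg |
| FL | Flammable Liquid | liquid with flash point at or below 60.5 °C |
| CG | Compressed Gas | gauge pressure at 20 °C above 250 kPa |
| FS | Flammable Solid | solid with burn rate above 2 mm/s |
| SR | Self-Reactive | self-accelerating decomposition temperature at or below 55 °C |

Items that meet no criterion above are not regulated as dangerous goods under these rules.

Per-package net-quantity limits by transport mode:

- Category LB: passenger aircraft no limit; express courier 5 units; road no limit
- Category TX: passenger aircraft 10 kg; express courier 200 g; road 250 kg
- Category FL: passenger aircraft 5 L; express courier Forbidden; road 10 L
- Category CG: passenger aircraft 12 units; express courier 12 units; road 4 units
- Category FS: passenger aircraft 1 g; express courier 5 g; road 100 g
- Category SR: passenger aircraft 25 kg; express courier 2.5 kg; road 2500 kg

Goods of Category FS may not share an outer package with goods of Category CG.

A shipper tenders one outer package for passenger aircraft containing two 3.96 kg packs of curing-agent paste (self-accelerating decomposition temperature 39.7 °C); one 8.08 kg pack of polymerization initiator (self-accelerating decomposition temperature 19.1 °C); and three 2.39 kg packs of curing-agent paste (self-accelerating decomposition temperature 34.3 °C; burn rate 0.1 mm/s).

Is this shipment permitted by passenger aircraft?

Curing-agent paste: self-accelerating decomposition temperature 39.7 °C ≤ 55 °C → Category SR (Self-Reactive).
Self-accelerating decomposition temperature 19.1 °C meets the Category SR criterion (Self-Reactive), so the polymerization initiator is Category SR.
With self-accelerating decomposition temperature 34.3 °C (≤ 55 °C), the curing-agent paste falls in Category SR.
Total Category SR: (two 3.96 kg packs = 7.92 kg) + 8.08 kg + (three 2.39 kg packs = 7.17 kg) = 23.17 kg.
That is within the Category SR passenger aircraft limit of 25 kg.

Yes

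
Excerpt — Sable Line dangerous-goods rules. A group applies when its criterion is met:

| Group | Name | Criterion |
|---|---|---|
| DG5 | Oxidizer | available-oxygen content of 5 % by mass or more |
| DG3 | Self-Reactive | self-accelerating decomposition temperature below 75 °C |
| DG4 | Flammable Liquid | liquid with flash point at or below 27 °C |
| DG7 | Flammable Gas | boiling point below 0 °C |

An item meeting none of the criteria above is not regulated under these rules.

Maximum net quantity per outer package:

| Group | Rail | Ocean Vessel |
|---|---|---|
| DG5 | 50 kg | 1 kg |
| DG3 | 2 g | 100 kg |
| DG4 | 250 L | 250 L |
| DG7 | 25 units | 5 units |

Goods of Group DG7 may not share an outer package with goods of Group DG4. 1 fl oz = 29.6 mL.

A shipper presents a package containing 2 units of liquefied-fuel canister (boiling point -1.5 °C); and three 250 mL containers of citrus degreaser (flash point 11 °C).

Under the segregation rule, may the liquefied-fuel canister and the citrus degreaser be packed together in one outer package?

The liquefied-fuel canister has boiling point -1.5 °C, which is < 0 °C, so it is Group DG7 (Flammable Gas).
The citrus degreaser has flash point 11 °C, which is ≤ 27 °C, so it is Group DG4 (Flammable Liquid).
Group DG7 and Group DG4 may not share an outer package.

No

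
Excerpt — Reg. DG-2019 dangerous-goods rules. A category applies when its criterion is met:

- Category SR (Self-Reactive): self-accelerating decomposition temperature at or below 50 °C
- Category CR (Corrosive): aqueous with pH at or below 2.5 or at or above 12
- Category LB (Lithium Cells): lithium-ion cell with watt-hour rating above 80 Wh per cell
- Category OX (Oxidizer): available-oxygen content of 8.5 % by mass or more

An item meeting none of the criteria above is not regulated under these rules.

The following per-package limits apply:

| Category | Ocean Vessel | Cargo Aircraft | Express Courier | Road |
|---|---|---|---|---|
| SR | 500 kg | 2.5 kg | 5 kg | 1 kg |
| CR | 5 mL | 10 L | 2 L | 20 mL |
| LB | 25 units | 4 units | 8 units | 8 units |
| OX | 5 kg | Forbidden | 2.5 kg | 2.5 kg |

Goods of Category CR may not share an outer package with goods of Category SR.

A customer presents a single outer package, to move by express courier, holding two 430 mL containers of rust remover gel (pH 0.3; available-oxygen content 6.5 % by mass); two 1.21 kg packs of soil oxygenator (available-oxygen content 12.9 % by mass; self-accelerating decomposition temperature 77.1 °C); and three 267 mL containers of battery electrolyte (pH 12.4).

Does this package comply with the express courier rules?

Yes

pH 0.3 meets the Category CR criterion (Corrosive), so the rust remover gel is Category CR.
The soil oxygenator has available-oxygen content 12.9 % by mass, which is ≥ 8.5 % by mass, so it is Category OX (Oxidizer).
The battery electrolyte has pH 12.4, which is ≥ 12, so it is Category CR (Corrosive).
Total Category CR: (two 430 mL containers = 860 mL) + (three 267 mL containers = 801 mL) = 1.661 L.
That is within the Category CR express courier limit of 2 L.
Category OX quantity: two 1.21 kg packs = 2.42 kg.
That is within the Category OX express courier limit of 2.5 kg.
The segregation rule (Category CR with Category SR) does not apply to Category CR with Category OX.
Every hazard category is within its express courier limit and no segregation rule is violated.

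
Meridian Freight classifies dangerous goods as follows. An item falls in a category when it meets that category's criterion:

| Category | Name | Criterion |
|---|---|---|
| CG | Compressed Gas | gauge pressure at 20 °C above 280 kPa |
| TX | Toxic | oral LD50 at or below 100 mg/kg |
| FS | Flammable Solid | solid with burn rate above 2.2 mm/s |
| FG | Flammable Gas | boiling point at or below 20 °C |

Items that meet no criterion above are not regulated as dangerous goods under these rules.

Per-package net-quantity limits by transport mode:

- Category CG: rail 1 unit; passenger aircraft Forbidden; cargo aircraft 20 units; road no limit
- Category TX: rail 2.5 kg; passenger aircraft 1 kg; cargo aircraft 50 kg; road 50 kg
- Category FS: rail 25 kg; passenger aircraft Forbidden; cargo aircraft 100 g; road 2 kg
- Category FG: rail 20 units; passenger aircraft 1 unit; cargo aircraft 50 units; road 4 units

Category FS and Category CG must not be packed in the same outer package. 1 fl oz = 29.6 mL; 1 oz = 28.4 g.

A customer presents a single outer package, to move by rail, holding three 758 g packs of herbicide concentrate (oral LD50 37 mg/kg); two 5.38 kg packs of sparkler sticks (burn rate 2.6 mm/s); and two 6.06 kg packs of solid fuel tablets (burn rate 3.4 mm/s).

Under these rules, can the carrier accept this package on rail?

Yes

With oral LD50 37 mg/kg (≤ 100 mg/kg), the herbicide concentrate falls in Category TX.
With burn rate 2.6 mm/s (> 2.2 mm/s), the sparkler sticks fall in Category FS.
Solid fuel tablets: burn rate 3.4 mm/s > 2.2 mm/s → Category FS (Flammable Solid).
Total Category FS: (two 5.38 kg packs = 10.76 kg) + (two 6.06 kg packs = 12.12 kg) = 22.88 kg.
22.88 kg is within the rail limit of 25 kg for Category FS.
Category TX quantity: three 758 g packs = 2.274 kg.
2.274 kg is within the rail limit of 2.5 kg for Category TX.
The segregation rule (Category FS with Category CG) does not apply to Category FS with Category TX.
Every hazard category is within its rail limit and no segregation rule is violated.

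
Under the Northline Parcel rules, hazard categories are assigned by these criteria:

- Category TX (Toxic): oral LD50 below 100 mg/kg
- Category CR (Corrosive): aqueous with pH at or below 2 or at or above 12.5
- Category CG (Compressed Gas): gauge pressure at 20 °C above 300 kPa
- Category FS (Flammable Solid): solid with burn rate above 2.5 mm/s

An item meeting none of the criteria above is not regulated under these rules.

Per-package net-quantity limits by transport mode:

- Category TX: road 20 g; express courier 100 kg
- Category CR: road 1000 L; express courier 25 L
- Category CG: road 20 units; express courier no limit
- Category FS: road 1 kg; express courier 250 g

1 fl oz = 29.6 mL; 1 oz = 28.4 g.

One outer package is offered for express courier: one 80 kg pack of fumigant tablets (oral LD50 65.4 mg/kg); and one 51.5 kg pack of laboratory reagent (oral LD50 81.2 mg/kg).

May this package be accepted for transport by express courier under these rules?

No

Fumigant tablets: oral LD50 65.4 mg/kg < 100 mg/kg → Category TX (Toxic).
With oral LD50 81.2 mg/kg (< 100 mg/kg), the laboratory reagent falls in Category TX.
Total Category TX: 80 kg + 51.5 kg = 131.5 kg.
131.5 kg exceeds the express courier limit of 100 kg for Category TX.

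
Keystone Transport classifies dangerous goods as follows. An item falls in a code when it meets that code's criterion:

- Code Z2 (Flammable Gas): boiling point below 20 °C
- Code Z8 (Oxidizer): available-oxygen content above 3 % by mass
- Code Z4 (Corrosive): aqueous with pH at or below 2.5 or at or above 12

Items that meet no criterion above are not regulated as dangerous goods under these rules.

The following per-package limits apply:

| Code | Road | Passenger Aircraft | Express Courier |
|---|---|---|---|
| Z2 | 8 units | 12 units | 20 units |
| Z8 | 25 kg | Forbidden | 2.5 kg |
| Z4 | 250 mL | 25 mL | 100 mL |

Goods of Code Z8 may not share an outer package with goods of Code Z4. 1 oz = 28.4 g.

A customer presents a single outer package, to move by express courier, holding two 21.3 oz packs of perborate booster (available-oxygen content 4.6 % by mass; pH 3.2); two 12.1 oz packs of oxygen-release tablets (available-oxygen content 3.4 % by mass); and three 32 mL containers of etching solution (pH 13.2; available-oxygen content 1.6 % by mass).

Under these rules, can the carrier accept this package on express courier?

Perborate booster: available-oxygen content 4.6 % by mass > 3 % by mass → Code Z8 (Oxidizer).
Available-oxygen content 3.4 % by mass meets the Code Z8 criterion (Oxidizer), so the oxygen-release tablets are Code Z8.
Etching solution: pH 13.2 ≥ 12 → Code Z4 (Corrosive).
Code Z8 net quantity: (two 21.3 oz packs = 1209.84 g) + (two 12.1 oz packs = 687.28 g) = 1897.12 g.
1897.12 g is within the express courier limit of 2.5 kg for Code Z8.
Code Z4 quantity: three 32 mL containers = 96 mL.
That is within the Code Z4 express courier limit of 100 mL.
Code Z8 and Code Z4 may not share an outer package.

No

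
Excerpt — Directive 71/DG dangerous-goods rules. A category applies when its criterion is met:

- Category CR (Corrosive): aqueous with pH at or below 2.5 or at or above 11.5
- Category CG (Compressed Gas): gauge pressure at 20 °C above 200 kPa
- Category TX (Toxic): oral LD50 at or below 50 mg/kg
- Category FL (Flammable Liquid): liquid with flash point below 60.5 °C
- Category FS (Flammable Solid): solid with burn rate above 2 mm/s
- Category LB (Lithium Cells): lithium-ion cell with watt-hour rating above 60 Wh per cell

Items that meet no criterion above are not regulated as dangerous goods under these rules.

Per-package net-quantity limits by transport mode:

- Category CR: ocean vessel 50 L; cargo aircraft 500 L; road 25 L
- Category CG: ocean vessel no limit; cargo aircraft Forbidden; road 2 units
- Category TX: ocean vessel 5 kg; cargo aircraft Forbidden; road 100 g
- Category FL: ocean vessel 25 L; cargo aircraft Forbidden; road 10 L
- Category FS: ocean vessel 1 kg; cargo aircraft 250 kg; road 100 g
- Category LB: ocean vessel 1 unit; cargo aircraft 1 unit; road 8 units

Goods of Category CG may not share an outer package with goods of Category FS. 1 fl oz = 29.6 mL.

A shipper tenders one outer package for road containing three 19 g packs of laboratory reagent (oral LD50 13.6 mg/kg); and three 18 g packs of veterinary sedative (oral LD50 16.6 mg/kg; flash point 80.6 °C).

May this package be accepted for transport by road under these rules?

The laboratory reagent has oral LD50 13.6 mg/kg, which is ≤ 50 mg/kg, so it is Category TX (Toxic).
With oral LD50 16.6 mg/kg (≤ 50 mg/kg), the veterinary sedative falls in Category TX.
Total Category TX: (three 19 g packs = 57 g) + (three 18 g packs = 54 g) = 111 g.
111 g > 100 g (road limit, Category TX) — over the limit.

No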